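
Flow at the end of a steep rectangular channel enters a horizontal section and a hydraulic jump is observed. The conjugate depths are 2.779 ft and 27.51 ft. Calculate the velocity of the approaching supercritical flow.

V₁ = 69.48 ft/s

For a rectangular channel the momentum equation gives q² = ½·g·y₁·y₂·(y₁ + y₂) = ½×32.2×2.779×27.51×30.29 = 37281.
q = √37281 = 193.1 ft²/s.
V₁ = q/y₁ = 193.1/2.779 = 69.48 ft/s.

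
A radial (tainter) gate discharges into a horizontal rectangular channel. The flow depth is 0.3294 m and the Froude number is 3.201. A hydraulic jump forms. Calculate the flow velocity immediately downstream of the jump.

Fr₁ = 3.201 (given).
Sequent-depth ratio: y₂/y₁ = ½[√(1 + 8Fr₁²) − 1] = ½[√82.971 − 1] = 4.054.
y₂ = 4.054 × 0.3294 = 1.336 m.
V₁ = Fr₁·√(g·y₁) = 3.201×√(9.81×0.3294) = 5.754 m/s; q = V₁·y₁ = 1.895 m²/s.
V₂ = q/y₂ = 1.895/1.336 = 1.419 m/s.

V₂ = 1.419 m/s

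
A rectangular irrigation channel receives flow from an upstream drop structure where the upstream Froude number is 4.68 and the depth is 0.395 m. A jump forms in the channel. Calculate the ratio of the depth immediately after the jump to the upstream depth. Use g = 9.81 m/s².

Fr₁ = 4.68 (given).
By Bélanger, y₂/y₁ = ½[√(1 + 8Fr₁²) − 1] = ½[√176.2 − 1] = 6.14.

y₂/y₁ = 6.14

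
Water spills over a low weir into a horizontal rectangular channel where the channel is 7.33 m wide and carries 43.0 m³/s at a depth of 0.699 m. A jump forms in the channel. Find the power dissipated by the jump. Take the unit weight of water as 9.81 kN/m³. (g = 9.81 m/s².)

q = Q/b = 43.0/7.33 = 5.87 m²/s; V₁ = q/y₁ = 8.39 m/s. Fr₁ = V₁/√(g·y₁) = 3.20.
Sequent-depth ratio: y₂/y₁ = ½[√(1 + 8Fr₁²) − 1] = ½[√83.17 − 1] = 4.06.
y₂ = 4.06 × 0.699 = 2.84 m.
Head loss: ΔE = (y₂ − y₁)³/(4y₁y₂) = (2.84 − 0.699)³/(4×0.699×2.84) = 9.78/7.93 = 1.23 m.
P = γ·Q·ΔE = 9.81 × 43.0 × 1.23 = 520 kW.

P = 520 kW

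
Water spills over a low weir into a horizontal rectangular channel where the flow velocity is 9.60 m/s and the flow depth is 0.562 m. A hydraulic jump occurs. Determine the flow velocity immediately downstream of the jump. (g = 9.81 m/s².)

Fr₁ = V₁/√(g·y₁) = 9.60/√(9.81×0.562) = 4.09.
By Bélanger, y₂/y₁ = ½[√(1 + 8Fr₁²) − 1] = ½[√134.7 − 1] = 5.30.
y₂ = 5.30 × 0.562 = 2.98 m.
q = V₁·y₁ = 9.60 × 0.562 = 5.40 m²/s.
V₂ = q/y₂ = 5.40/2.98 = 1.81 m/s.

V₂ = 1.81 m/s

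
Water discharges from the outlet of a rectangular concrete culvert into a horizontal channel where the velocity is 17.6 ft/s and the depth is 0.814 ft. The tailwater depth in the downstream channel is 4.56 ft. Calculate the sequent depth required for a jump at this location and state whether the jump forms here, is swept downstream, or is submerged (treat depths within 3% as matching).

Fr₁ = V₁/√(g·y₁) = 17.6/√(32.2×0.814) = 3.44.
Conjugate-depth relation: y₂/y₁ = ½[√(1 + 8Fr₁²) − 1] = ½[√95.54 − 1] = 4.39.
y₂ = 4.39 × 0.814 = 3.57 ft.
Tailwater y_tw = 4.56 ft: y_tw > y₂, so the jump is submerged.

y₂ = 3.57 ft; the jump is submerged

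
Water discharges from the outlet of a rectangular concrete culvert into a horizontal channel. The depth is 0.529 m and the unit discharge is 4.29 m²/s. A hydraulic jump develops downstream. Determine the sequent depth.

V₁ = q/y₁ = 4.29/0.529 = 8.11 m/s. Fr₁ = V₁/√(g·y₁) = 8.11/√(9.81×0.529) = 3.56.
From the momentum equation for a rectangular channel, y₂/y₁ = ½[√(1 + 8Fr₁²) − 1] = ½[√102.4 − 1] = 4.56.
y₂ = 4.56 × 0.529 = 2.41 m.

y₂ = 2.41 m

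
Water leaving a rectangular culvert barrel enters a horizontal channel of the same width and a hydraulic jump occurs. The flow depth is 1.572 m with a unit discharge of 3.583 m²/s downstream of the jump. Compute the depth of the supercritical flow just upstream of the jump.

V₂ = q/y₂ = 3.583/1.572 = 2.279 m/s; Fr₂ = V₂/√(g·y₂) = 0.5804.
From the momentum equation (using Fr₂), y₁/y₂ = ½[√(1 + 8Fr₂²) − 1] = ½[√3.6950 − 1] = 0.4611.
y₁ = 0.4611 × 1.572 = 0.7249 m.

y₁ = 0.7249 m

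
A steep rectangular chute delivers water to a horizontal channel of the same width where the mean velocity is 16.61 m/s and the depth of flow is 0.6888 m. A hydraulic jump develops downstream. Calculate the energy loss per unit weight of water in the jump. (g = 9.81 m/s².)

ΔE = 8.669 m

Fr₁ = V₁/√(g·y₁) = 16.61/√(9.81×0.6888) = 6.390.
Sequent-depth ratio: y₂/y₁ = ½[√(1 + 8Fr₁²) − 1] = ½[√327.64 − 1] = 8.550.
y₂ = 8.550 × 0.6888 = 5.890 m.
Head loss: ΔE = (y₂ − y₁)³/(4y₁y₂) = (5.890 − 0.6888)³/(4×0.6888×5.890) = 140.7/16.23 = 8.669 m.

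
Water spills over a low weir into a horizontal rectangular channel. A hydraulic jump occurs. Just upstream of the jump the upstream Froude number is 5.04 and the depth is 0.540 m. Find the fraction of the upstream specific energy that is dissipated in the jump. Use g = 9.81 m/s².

Fr₁ = 5.04 (given).
Sequent-depth ratio: y₂/y₁ = ½[√(1 + 8Fr₁²) − 1] = ½[√204.2 − 1] = 6.65.
y₂ = 6.65 × 0.540 = 3.59 m.
E₁ = y₁(1 + Fr₁²/2) = 0.540×(1 + 5.04²/2) = 7.40 m. ΔE = (y₂ − y₁)³/(4y₁y₂) = 3.65 m. ΔE/E₁ = 3.65/7.40 = 0.494.

ΔE/E₁ = 0.494 (49.4%)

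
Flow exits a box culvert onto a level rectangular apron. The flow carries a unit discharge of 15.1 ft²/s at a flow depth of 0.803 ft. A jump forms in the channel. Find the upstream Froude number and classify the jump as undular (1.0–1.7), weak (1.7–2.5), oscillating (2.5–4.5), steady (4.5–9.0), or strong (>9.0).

V₁ = q/y₁ = 15.1/0.803 = 18.8 ft/s. Fr₁ = V₁/√(g·y₁) = 18.8/√(32.2×0.803) = 3.70.
Fr₁ = 3.70 lies in the oscillating range.

Fr₁ = 3.70; oscillating jump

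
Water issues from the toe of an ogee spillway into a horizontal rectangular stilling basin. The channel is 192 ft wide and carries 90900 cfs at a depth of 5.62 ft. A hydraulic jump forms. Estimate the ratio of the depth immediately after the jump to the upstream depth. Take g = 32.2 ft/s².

q = Q/b = 90900/192 = 473 ft²/s; V₁ = q/y₁ = 84.2 ft/s. Fr₁ = V₁/√(g·y₁) = 6.26.
Bélanger equation: y₂/y₁ = ½[√(1 + 8Fr₁²) − 1] = ½[√314.7 − 1] = 8.37.

y₂/y₁ = 8.37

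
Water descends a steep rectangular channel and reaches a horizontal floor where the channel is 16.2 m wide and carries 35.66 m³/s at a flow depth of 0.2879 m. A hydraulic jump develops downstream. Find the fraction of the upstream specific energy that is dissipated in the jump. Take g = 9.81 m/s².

q = Q/b = 35.66/16.2 = 2.201 m²/s; V₁ = q/y₁ = 7.646 m/s. Fr₁ = V₁/√(g·y₁) = 4.550.
By Bélanger, y₂/y₁ = ½[√(1 + 8Fr₁²) − 1] = ½[√166.59 − 1] = 5.953.
y₂ = 5.953 × 0.2879 = 1.714 m.
E₁ = y₁ + V₁²/2g = 3.267 m. ΔE = (y₂ − y₁)³/(4y₁y₂) = 1.469 m. ΔE/E₁ = 1.469/3.267 = 0.450.

ΔE/E₁ = 0.450 (45.0%)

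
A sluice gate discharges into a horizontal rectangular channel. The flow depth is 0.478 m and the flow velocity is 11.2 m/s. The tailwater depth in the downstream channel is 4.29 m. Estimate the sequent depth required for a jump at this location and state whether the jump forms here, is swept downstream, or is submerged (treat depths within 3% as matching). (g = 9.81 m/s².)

y₂ = 3.27 m; the jump is submerged

Fr₁ = V₁/√(g·y₁) = 11.2/√(9.81×0.478) = 5.17.
From the momentum equation for a rectangular channel, y₂/y₁ = ½[√(1 + 8Fr₁²) − 1] = ½[√215.0 − 1] = 6.83.
y₂ = 6.83 × 0.478 = 3.27 m.
Tailwater y_tw = 4.29 m: y_tw > y₂, so the jump is submerged.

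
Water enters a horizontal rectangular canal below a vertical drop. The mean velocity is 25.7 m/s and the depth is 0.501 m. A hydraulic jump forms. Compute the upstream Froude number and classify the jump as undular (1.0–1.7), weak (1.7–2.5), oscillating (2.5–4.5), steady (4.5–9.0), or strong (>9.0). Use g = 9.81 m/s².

Fr₁ = V₁/√(g·y₁) = 25.7/√(9.81×0.501) = 11.6.
Fr₁ = 11.6 lies in the strong range.

Fr₁ = 11.6; strong jump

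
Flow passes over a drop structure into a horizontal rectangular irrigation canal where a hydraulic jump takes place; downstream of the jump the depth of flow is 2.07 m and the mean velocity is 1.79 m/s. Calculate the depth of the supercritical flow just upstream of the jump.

Fr₂ = V₂/√(g·y₂) = 1.79/√(9.81×2.07) = 0.397.
Applying the sequent-depth relation in reverse, y₁/y₂ = ½[√(1 + 8Fr₂²) − 1] = ½[√2.262 − 1] = 0.252.
y₁ = 0.252 × 2.07 = 0.522 m.

y₁ = 0.522 m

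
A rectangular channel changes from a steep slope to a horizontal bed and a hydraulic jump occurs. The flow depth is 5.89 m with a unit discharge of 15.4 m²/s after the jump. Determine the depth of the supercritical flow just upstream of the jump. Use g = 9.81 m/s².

V₂ = q/y₂ = 15.4/5.89 = 2.61 m/s; Fr₂ = V₂/√(g·y₂) = 0.344.
The Bélanger relation is symmetric: y₁/y₂ = ½[√(1 + 8Fr₂²) − 1] = ½[√1.946 − 1] = 0.198.
y₁ = 0.198 × 5.89 = 1.16 m.

y₁ = 1.16 m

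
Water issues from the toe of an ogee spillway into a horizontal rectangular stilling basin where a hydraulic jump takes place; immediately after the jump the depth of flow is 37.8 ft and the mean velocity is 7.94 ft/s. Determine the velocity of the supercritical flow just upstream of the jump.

V₁ = 83.9 ft/s

Fr₂ = V₂/√(g·y₂) = 7.94/√(32.2×37.8) = 0.228.
The Bélanger relation is symmetric: y₁/y₂ = ½[√(1 + 8Fr₂²) − 1] = ½[√1.414 − 1] = 0.0946.
y₁ = 0.0946 × 37.8 = 3.58 ft.
V₁ = q/y₁ = 300/3.58 = 83.9 ft/s.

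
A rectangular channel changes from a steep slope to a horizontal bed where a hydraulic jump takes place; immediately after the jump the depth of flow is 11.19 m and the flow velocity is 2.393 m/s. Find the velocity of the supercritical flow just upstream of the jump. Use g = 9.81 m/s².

V₁ = 25.12 m/s

Fr₂ = V₂/√(g·y₂) = 2.393/√(9.81×11.19) = 0.2284.
The Bélanger relation is symmetric: y₁/y₂ = ½[√(1 + 8Fr₂²) − 1] = ½[√1.4173 − 1] = 0.09526.
y₁ = 0.09526 × 11.19 = 1.066 m.
V₁ = q/y₁ = 26.78/1.066 = 25.12 m/s.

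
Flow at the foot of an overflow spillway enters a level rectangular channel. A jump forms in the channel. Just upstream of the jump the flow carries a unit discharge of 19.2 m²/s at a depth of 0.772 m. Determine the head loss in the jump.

ΔE = 22.6 m

V₁ = q/y₁ = 19.2/0.772 = 24.9 m/s. Fr₁ = V₁/√(g·y₁) = 24.9/√(9.81×0.772) = 9.04.
From the momentum equation for a rectangular channel, y₂/y₁ = ½[√(1 + 8Fr₁²) − 1] = ½[√654.4 − 1] = 12.3.
y₂ = 12.3 × 0.772 = 9.49 m.
V₂ = q/y₂ = 19.2/9.49 = 2.02 m/s. E₁ = y₁ + V₁²/2g = 32.3 m; E₂ = y₂ + V₂²/2g = 9.70 m. ΔE = E₁ − E₂ = 22.6 m.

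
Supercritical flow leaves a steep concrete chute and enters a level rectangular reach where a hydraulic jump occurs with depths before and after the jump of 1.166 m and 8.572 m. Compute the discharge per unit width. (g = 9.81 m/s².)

q = 21.85 m²/s

For a rectangular channel the momentum equation gives q² = ½·g·y₁·y₂·(y₁ + y₂) = ½×9.81×1.166×8.572×9.738 = 477.4.
q = √477.4 = 21.85 m²/s.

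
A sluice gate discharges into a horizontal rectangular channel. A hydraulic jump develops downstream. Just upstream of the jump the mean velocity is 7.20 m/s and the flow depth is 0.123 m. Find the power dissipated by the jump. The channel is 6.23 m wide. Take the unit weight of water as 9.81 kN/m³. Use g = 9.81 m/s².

P = 89.3 kW

Fr₁ = V₁/√(g·y₁) = 7.20/√(9.81×0.123) = 6.55.
By Bélanger, y₂/y₁ = ½[√(1 + 8Fr₁²) − 1] = ½[√344.7 − 1] = 8.78.
y₂ = 8.78 × 0.123 = 1.08 m.
q = V₁·y₁ = 7.20 × 0.123 = 0.886 m²/s. V₂ = q/y₂ = 0.886/1.08 = 0.820 m/s. E₁ = y₁ + V₁²/2g = 2.77 m; E₂ = y₂ + V₂²/2g = 1.11 m. ΔE = E₁ − E₂ = 1.65 m.
Q = q·b = 0.886 × 6.23 = 5.52 m³/s. P = γ·Q·ΔE = 9.81 × 5.52 × 1.65 = 89.3 kW.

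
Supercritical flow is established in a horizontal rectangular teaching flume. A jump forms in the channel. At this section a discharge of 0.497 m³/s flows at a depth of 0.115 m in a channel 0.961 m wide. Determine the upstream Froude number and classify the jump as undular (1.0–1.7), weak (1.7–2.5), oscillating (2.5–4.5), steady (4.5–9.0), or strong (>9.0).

q = Q/b = 0.497/0.961 = 0.517 m²/s; V₁ = q/y₁ = 4.50 m/s. Fr₁ = V₁/√(g·y₁) = 4.23.
Fr₁ = 4.23 lies in the oscillating range.

Fr₁ = 4.23; oscillating jump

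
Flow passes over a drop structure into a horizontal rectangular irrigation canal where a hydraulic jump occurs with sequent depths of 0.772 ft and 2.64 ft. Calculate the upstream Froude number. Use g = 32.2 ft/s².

For a rectangular channel the momentum equation gives q² = ½·g·y₁·y₂·(y₁ + y₂) = ½×32.2×0.772×2.64×3.41 = 112.
q = √112 = 10.6 ft²/s.
V₁ = q/y₁ = 13.7 ft/s; Fr₁ = V₁/√(g·y₁) = 2.75.

Fr₁ = 2.75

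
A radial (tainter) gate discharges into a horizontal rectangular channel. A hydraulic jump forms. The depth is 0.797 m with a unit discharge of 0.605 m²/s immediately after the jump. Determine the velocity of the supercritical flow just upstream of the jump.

V₁ = 5.82 m/s

V₂ = q/y₂ = 0.605/0.797 = 0.759 m/s; Fr₂ = V₂/√(g·y₂) = 0.271.
Applying the sequent-depth relation in reverse, y₁/y₂ = ½[√(1 + 8Fr₂²) − 1] = ½[√1.590 − 1] = 0.130.
y₁ = 0.130 × 0.797 = 0.104 m.
V₁ = q/y₁ = 0.605/0.104 = 5.82 m/s.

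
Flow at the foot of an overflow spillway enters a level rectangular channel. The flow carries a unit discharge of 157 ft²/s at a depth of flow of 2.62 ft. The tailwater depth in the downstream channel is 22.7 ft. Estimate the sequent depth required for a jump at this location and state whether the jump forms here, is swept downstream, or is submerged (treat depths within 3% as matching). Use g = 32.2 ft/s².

y₂ = 22.9 ft; the jump forms here

V₁ = q/y₁ = 157/2.62 = 59.9 ft/s. Fr₁ = V₁/√(g·y₁) = 59.9/√(32.2×2.62) = 6.52.
Bélanger equation: y₂/y₁ = ½[√(1 + 8Fr₁²) − 1] = ½[√341.5 − 1] = 8.74.
y₂ = 8.74 × 2.62 = 22.9 ft.
Tailwater y_tw = 22.7 ft: y_tw ≈ y₂, so the jump forms here.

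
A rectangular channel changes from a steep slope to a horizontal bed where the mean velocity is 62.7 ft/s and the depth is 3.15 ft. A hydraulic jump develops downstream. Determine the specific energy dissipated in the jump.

ΔE = 37.1 ft

Fr₁ = V₁/√(g·y₁) = 62.7/√(32.2×3.15) = 6.23.
Bélanger equation: y₂/y₁ = ½[√(1 + 8Fr₁²) − 1] = ½[√311.1 − 1] = 8.32.
y₂ = 8.32 × 3.15 = 26.2 ft.
q = V₁·y₁ = 62.7 × 3.15 = 198 ft²/s. V₂ = q/y₂ = 198/26.2 = 7.54 ft/s. E₁ = y₁ + V₁²/2g = 64.2 ft; E₂ = y₂ + V₂²/2g = 27.1 ft. ΔE = E₁ − E₂ = 37.1 ft.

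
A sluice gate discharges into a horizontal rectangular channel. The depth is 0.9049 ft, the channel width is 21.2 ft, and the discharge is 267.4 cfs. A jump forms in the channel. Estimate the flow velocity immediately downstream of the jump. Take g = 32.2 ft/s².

q = Q/b = 267.4/21.2 = 12.61 ft²/s; V₁ = q/y₁ = 13.94 ft/s. Fr₁ = V₁/√(g·y₁) = 2.582.
By Bélanger, y₂/y₁ = ½[√(1 + 8Fr₁²) − 1] = ½[√54.344 − 1] = 3.186.
y₂ = 3.186 × 0.9049 = 2.883 ft.
V₂ = q/y₂ = 12.61/2.883 = 4.375 ft/s.

V₂ = 4.375 ft/s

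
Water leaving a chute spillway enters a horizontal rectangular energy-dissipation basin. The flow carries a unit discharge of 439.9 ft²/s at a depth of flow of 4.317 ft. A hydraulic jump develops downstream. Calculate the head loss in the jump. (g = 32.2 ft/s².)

ΔE = 113.7 ft

V₁ = q/y₁ = 439.9/4.317 = 101.9 ft/s. Fr₁ = V₁/√(g·y₁) = 101.9/√(32.2×4.317) = 8.643.
Bélanger equation: y₂/y₁ = ½[√(1 + 8Fr₁²) − 1] = ½[√598.58 − 1] = 11.73.
y₂ = 11.73 × 4.317 = 50.65 ft.
Head loss: ΔE = (y₂ − y₁)³/(4y₁y₂) = (50.65 − 4.317)³/(4×4.317×50.65) = 99472/874.6 = 113.7 ft.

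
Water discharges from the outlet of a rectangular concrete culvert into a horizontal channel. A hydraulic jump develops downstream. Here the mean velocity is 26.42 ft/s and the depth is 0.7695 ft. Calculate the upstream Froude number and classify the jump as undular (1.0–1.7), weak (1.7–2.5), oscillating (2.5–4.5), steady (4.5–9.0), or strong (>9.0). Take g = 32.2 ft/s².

Fr₁ = 5.308; steady jump

Fr₁ = V₁/√(g·y₁) = 26.42/√(32.2×0.7695) = 5.308.
Fr₁ = 5.308 lies in the steady range.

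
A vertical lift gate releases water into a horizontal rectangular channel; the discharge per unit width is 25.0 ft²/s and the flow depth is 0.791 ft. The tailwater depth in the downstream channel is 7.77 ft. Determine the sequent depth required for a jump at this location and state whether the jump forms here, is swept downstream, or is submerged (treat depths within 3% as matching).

V₁ = q/y₁ = 25.0/0.791 = 31.6 ft/s. Fr₁ = V₁/√(g·y₁) = 31.6/√(32.2×0.791) = 6.26.
From the momentum equation for a rectangular channel, y₂/y₁ = ½[√(1 + 8Fr₁²) − 1] = ½[√314.8 − 1] = 8.37.
y₂ = 8.37 × 0.791 = 6.62 ft.
Tailwater y_tw = 7.77 ft: y_tw > y₂, so the jump is submerged.

y₂ = 6.62 ft; the jump is submerged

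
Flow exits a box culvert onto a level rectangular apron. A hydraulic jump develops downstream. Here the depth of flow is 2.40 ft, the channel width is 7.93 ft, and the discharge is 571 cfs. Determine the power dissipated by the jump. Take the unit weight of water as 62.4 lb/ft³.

q = Q/b = 571/7.93 = 72.0 ft²/s; V₁ = q/y₁ = 30.0 ft/s. Fr₁ = V₁/√(g·y₁) = 3.41.
Bélanger equation: y₂/y₁ = ½[√(1 + 8Fr₁²) − 1] = ½[√94.18 − 1] = 4.35.
y₂ = 4.35 × 2.40 = 10.4 ft.
Head loss: ΔE = (y₂ − y₁)³/(4y₁y₂) = (10.4 − 2.40)³/(4×2.40×10.4) = 521/100 = 5.19 ft.
P = γ·Q·ΔE/550 = 62.4 × 571 × 5.19 / 550 = 336 hp.

P = 336 hp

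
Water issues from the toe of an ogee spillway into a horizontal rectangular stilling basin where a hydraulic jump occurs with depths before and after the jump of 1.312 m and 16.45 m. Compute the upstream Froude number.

Fr₁ = 9.213

For a rectangular channel the momentum equation gives q² = ½·g·y₁·y₂·(y₁ + y₂) = ½×9.81×1.312×16.45×17.76 = 1880.
q = √1880 = 43.36 m²/s.
V₁ = q/y₁ = 33.05 m/s; Fr₁ = V₁/√(g·y₁) = 9.213.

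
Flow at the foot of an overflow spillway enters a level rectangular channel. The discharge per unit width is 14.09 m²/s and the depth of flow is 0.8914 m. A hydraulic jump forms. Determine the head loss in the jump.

V₁ = q/y₁ = 14.09/0.8914 = 15.81 m/s. Fr₁ = V₁/√(g·y₁) = 15.81/√(9.81×0.8914) = 5.345.
Conjugate-depth relation: y₂/y₁ = ½[√(1 + 8Fr₁²) − 1] = ½[√229.57 − 1] = 7.076.
y₂ = 7.076 × 0.8914 = 6.307 m.
V₂ = q/y₂ = 14.09/6.307 = 2.234 m/s. E₁ = y₁ + V₁²/2g = 13.63 m; E₂ = y₂ + V₂²/2g = 6.562 m. ΔE = E₁ − E₂ = 7.064 m.

ΔE = 7.064 m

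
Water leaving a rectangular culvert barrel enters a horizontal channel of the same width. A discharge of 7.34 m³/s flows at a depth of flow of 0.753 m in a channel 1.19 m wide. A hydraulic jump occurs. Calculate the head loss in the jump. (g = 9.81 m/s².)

q = Q/b = 7.34/1.19 = 6.17 m²/s; V₁ = q/y₁ = 8.19 m/s. Fr₁ = V₁/√(g·y₁) = 3.01.
Bélanger equation: y₂/y₁ = ½[√(1 + 8Fr₁²) − 1] = ½[√73.67 − 1] = 3.79.
y₂ = 3.79 × 0.753 = 2.85 m.
V₂ = q/y₂ = 6.17/2.85 = 2.16 m/s. E₁ = y₁ + V₁²/2g = 4.17 m; E₂ = y₂ + V₂²/2g = 3.09 m. ΔE = E₁ − E₂ = 1.08 m.

ΔE = 1.08 m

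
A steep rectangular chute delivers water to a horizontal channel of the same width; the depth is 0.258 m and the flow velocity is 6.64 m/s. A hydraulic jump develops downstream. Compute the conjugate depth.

Fr₁ = V₁/√(g·y₁) = 6.64/√(9.81×0.258) = 4.17.
Conjugate-depth relation: y₂/y₁ = ½[√(1 + 8Fr₁²) − 1] = ½[√140.4 − 1] = 5.42.
y₂ = 5.42 × 0.258 = 1.40 m.

y₂ = 1.40 m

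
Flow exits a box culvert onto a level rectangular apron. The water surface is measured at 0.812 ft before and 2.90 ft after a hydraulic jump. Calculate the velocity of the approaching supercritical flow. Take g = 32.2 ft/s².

V₁ = 14.6 ft/s

For a rectangular channel the momentum equation gives q² = ½·g·y₁·y₂·(y₁ + y₂) = ½×32.2×0.812×2.90×3.71 = 141.
q = √141 = 11.9 ft²/s.
V₁ = q/y₁ = 11.9/0.812 = 14.6 ft/s.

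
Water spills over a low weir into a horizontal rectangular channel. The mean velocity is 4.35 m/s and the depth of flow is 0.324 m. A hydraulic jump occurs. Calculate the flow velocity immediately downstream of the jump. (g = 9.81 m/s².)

V₂ = 1.46 m/s

Fr₁ = V₁/√(g·y₁) = 4.35/√(9.81×0.324) = 2.44.
Sequent-depth ratio: y₂/y₁ = ½[√(1 + 8Fr₁²) − 1] = ½[√48.63 − 1] = 2.99.
y₂ = 2.99 × 0.324 = 0.968 m.
q = V₁·y₁ = 4.35 × 0.324 = 1.41 m²/s.
V₂ = q/y₂ = 1.41/0.968 = 1.46 m/s.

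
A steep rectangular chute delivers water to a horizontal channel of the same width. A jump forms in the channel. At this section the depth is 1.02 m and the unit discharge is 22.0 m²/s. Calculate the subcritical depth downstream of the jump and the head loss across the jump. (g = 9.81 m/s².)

y₂ = 9.34 m; ΔE = 15.1 m

V₁ = q/y₁ = 22.0/1.02 = 21.6 m/s. Fr₁ = V₁/√(g·y₁) = 21.6/√(9.81×1.02) = 6.82.
From the momentum equation for a rectangular channel, y₂/y₁ = ½[√(1 + 8Fr₁²) − 1] = ½[√372.9 − 1] = 9.16.
y₂ = 9.16 × 1.02 = 9.34 m.
V₂ = q/y₂ = 22.0/9.34 = 2.36 m/s. E₁ = y₁ + V₁²/2g = 24.7 m; E₂ = y₂ + V₂²/2g = 9.62 m. ΔE = E₁ − E₂ = 15.1 m.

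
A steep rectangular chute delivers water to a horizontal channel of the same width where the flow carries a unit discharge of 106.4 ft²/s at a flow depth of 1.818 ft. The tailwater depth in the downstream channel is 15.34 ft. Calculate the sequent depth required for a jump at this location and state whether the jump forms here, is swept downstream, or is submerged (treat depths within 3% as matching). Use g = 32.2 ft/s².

y₂ = 18.78 ft; the jump is swept downstream

V₁ = q/y₁ = 106.4/1.818 = 58.53 ft/s. Fr₁ = V₁/√(g·y₁) = 58.53/√(32.2×1.818) = 7.649.
From the momentum equation for a rectangular channel, y₂/y₁ = ½[√(1 + 8Fr₁²) − 1] = ½[√469.10 − 1] = 10.33.
y₂ = 10.33 × 1.818 = 18.78 ft.
Tailwater y_tw = 15.34 ft: y_tw < y₂, so the jump is swept downstream.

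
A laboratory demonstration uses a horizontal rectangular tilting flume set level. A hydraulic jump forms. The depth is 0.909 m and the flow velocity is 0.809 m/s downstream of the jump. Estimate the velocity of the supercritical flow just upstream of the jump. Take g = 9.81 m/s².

V₁ = 6.23 m/s

Fr₂ = V₂/√(g·y₂) = 0.809/√(9.81×0.909) = 0.271.
From the momentum equation (using Fr₂), y₁/y₂ = ½[√(1 + 8Fr₂²) − 1] = ½[√1.587 − 1] = 0.130.
y₁ = 0.130 × 0.909 = 0.118 m.
V₁ = q/y₁ = 0.735/0.118 = 6.23 m/s.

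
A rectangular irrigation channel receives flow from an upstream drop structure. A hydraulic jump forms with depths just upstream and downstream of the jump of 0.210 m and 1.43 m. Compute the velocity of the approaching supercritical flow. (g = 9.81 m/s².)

For a rectangular channel the momentum equation gives q² = ½·g·y₁·y₂·(y₁ + y₂) = ½×9.81×0.210×1.43×1.64 = 2.42.
q = √2.42 = 1.55 m²/s.
V₁ = q/y₁ = 1.55/0.210 = 7.40 m/s.

V₁ = 7.40 m/s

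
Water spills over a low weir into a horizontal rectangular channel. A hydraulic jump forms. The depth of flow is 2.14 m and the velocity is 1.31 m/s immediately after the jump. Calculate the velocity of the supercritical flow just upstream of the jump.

Fr₂ = V₂/√(g·y₂) = 1.31/√(9.81×2.14) = 0.286.
From the momentum equation (using Fr₂), y₁/y₂ = ½[√(1 + 8Fr₂²) − 1] = ½[√1.654 − 1] = 0.143.
y₁ = 0.143 × 2.14 = 0.306 m.
V₁ = q/y₁ = 2.80/0.306 = 9.16 m/s.

V₁ = 9.16 m/s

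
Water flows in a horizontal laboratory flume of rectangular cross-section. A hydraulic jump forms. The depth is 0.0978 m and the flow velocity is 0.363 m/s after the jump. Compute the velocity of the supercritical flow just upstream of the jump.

V₁ = 1.62 m/s

Fr₂ = V₂/√(g·y₂) = 0.363/√(9.81×0.0978) = 0.371.
Since the conjugate-depth ratio holds either way, y₁/y₂ = ½[√(1 + 8Fr₂²) − 1] = ½[√2.099 − 1] = 0.224.
y₁ = 0.224 × 0.0978 = 0.0219 m.
V₁ = q/y₁ = 0.0355/0.0219 = 1.62 m/s.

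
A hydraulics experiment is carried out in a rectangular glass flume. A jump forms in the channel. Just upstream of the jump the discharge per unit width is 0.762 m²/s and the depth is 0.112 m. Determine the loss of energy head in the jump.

V₁ = q/y₁ = 0.762/0.112 = 6.80 m/s. Fr₁ = V₁/√(g·y₁) = 6.80/√(9.81×0.112) = 6.49.
From the momentum equation for a rectangular channel, y₂/y₁ = ½[√(1 + 8Fr₁²) − 1] = ½[√338.0 − 1] = 8.69.
y₂ = 8.69 × 0.112 = 0.974 m.
V₂ = q/y₂ = 0.762/0.974 = 0.783 m/s. E₁ = y₁ + V₁²/2g = 2.47 m; E₂ = y₂ + V₂²/2g = 1.00 m. ΔE = E₁ − E₂ = 1.47 m.

ΔE = 1.47 m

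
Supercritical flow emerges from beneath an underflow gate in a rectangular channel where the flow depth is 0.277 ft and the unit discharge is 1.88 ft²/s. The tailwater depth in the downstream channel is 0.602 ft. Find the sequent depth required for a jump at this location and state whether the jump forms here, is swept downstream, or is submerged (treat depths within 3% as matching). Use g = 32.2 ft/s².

y₂ = 0.762 ft; the jump is swept downstream

V₁ = q/y₁ = 1.88/0.277 = 6.79 ft/s. Fr₁ = V₁/√(g·y₁) = 6.79/√(32.2×0.277) = 2.27.
By Bélanger, y₂/y₁ = ½[√(1 + 8Fr₁²) − 1] = ½[√42.32 − 1] = 2.75.
y₂ = 2.75 × 0.277 = 0.762 ft.
Tailwater y_tw = 0.602 ft: y_tw < y₂, so the jump is swept downstream.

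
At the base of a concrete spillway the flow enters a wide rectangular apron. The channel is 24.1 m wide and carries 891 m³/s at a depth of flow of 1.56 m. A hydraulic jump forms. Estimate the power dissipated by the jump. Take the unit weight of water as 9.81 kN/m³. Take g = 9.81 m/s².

P = 149820 kW

q = Q/b = 891/24.1 = 37.0 m²/s; V₁ = q/y₁ = 23.7 m/s. Fr₁ = V₁/√(g·y₁) = 6.06.
Conjugate-depth relation: y₂/y₁ = ½[√(1 + 8Fr₁²) − 1] = ½[√294.6 − 1] = 8.08.
y₂ = 8.08 × 1.56 = 12.6 m.
Head loss: ΔE = (y₂ − y₁)³/(4y₁y₂) = (12.6 − 1.56)³/(4×1.56×12.6) = 1349/78.7 = 17.1 m.
P = γ·Q·ΔE = 9.81 × 891 × 17.1 = 149820 kW.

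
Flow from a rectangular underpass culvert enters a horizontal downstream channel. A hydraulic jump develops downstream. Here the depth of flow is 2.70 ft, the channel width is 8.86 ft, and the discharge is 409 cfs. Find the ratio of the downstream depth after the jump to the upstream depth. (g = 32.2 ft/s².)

y₂/y₁ = 2.14

q = Q/b = 409/8.86 = 46.2 ft²/s; V₁ = q/y₁ = 17.1 ft/s. Fr₁ = V₁/√(g·y₁) = 1.83.
Sequent-depth ratio: y₂/y₁ = ½[√(1 + 8Fr₁²) − 1] = ½[√27.90 − 1] = 2.14.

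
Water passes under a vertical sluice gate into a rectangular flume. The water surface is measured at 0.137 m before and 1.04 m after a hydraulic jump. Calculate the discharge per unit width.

q = 0.907 m²/s

For a rectangular channel the momentum equation gives q² = ½·g·y₁·y₂·(y₁ + y₂) = ½×9.81×0.137×1.04×1.18 = 0.823.
q = √0.823 = 0.907 m²/s.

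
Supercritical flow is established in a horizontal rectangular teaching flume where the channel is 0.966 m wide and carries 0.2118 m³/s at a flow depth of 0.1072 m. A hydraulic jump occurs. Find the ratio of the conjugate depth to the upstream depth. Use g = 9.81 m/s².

q = Q/b = 0.2118/0.966 = 0.2193 m²/s; V₁ = q/y₁ = 2.045 m/s. Fr₁ = V₁/√(g·y₁) = 1.994.
Sequent-depth ratio: y₂/y₁ = ½[√(1 + 8Fr₁²) − 1] = ½[√32.822 − 1] = 2.365.

y₂/y₁ = 2.365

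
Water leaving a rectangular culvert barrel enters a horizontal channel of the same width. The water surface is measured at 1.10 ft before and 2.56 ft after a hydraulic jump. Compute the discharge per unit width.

For a rectangular channel the momentum equation gives q² = ½·g·y₁·y₂·(y₁ + y₂) = ½×32.2×1.10×2.56×3.66 = 166.
q = √166 = 12.9 ft²/s.

q = 12.9 ft²/s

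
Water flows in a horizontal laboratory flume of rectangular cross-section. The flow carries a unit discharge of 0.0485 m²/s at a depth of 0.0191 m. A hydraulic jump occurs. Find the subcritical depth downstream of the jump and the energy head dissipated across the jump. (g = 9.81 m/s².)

y₂ = 0.149 m; ΔE = 0.193 m

V₁ = q/y₁ = 0.0485/0.0191 = 2.54 m/s. Fr₁ = V₁/√(g·y₁) = 2.54/√(9.81×0.0191) = 5.87.
Conjugate-depth relation: y₂/y₁ = ½[√(1 + 8Fr₁²) − 1] = ½[√276.3 − 1] = 7.81.
y₂ = 7.81 × 0.0191 = 0.149 m.
V₂ = q/y₂ = 0.0485/0.149 = 0.325 m/s. E₁ = y₁ + V₁²/2g = 0.348 m; E₂ = y₂ + V₂²/2g = 0.155 m. ΔE = E₁ − E₂ = 0.193 m.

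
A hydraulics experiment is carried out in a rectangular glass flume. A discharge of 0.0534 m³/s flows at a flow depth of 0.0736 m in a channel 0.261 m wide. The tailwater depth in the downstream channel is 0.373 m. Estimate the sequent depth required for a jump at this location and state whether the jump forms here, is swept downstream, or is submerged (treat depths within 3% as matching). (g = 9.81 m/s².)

y₂ = 0.306 m; the jump is submerged

q = Q/b = 0.0534/0.261 = 0.205 m²/s; V₁ = q/y₁ = 2.78 m/s. Fr₁ = V₁/√(g·y₁) = 3.27.
From the momentum equation for a rectangular channel, y₂/y₁ = ½[√(1 + 8Fr₁²) − 1] = ½[√86.62 − 1] = 4.15.
y₂ = 4.15 × 0.0736 = 0.306 m.
Tailwater y_tw = 0.373 m: y_tw > y₂, so the jump is submerged.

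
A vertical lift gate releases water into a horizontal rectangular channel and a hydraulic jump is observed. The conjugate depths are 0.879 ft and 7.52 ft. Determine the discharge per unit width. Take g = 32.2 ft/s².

For a rectangular channel the momentum equation gives q² = ½·g·y₁·y₂·(y₁ + y₂) = ½×32.2×0.879×7.52×8.40 = 894.
q = √894 = 29.9 ft²/s.

q = 29.9 ft²/s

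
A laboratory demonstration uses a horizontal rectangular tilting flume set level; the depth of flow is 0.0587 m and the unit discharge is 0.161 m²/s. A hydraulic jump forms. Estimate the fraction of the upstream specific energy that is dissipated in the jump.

ΔE/E₁ = 0.344 (34.4%)

V₁ = q/y₁ = 0.161/0.0587 = 2.74 m/s. Fr₁ = V₁/√(g·y₁) = 2.74/√(9.81×0.0587) = 3.61.
From the momentum equation for a rectangular channel, y₂/y₁ = ½[√(1 + 8Fr₁²) − 1] = ½[√105.5 − 1] = 4.64.
y₂ = 4.64 × 0.0587 = 0.272 m.
E₁ = y₁ + V₁²/2g = 0.442 m. ΔE = (y₂ − y₁)³/(4y₁y₂) = 0.152 m. ΔE/E₁ = 0.152/0.442 = 0.344.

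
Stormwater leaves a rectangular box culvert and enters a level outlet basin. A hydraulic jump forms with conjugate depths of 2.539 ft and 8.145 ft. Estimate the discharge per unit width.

q = 59.64 ft²/s

For a rectangular channel the momentum equation gives q² = ½·g·y₁·y₂·(y₁ + y₂) = ½×32.2×2.539×8.145×10.68 = 3557.
q = √3557 = 59.64 ft²/s.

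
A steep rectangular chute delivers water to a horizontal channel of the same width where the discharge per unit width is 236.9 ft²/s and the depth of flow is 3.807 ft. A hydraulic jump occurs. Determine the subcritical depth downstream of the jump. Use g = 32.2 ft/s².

y₂ = 28.42 ft

V₁ = q/y₁ = 236.9/3.807 = 62.23 ft/s. Fr₁ = V₁/√(g·y₁) = 62.23/√(32.2×3.807) = 5.620.
Conjugate-depth relation: y₂/y₁ = ½[√(1 + 8Fr₁²) − 1] = ½[√253.71 − 1] = 7.464.
y₂ = 7.464 × 3.807 = 28.42 ft.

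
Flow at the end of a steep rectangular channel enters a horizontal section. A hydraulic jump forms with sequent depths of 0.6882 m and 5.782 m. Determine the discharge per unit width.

For a rectangular channel the momentum equation gives q² = ½·g·y₁·y₂·(y₁ + y₂) = ½×9.81×0.6882×5.782×6.470 = 126.3.
q = √126.3 = 11.24 m²/s.

q = 11.24 m²/s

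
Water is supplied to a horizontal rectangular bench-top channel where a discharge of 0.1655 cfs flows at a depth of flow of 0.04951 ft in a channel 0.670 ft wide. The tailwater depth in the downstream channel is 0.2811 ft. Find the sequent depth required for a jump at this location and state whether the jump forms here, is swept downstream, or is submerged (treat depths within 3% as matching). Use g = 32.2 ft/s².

y₂ = 0.2530 ft; the jump is submerged

q = Q/b = 0.1655/0.670 = 0.2470 ft²/s; V₁ = q/y₁ = 4.989 ft/s. Fr₁ = V₁/√(g·y₁) = 3.951.
By Bélanger, y₂/y₁ = ½[√(1 + 8Fr₁²) − 1] = ½[√125.91 − 1] = 5.111.
y₂ = 5.111 × 0.04951 = 0.2530 ft.
Tailwater y_tw = 0.2811 ft: y_tw > y₂, so the jump is submerged.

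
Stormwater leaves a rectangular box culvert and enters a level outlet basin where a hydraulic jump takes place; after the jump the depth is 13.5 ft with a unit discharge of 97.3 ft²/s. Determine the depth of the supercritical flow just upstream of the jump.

V₂ = q/y₂ = 97.3/13.5 = 7.21 ft/s; Fr₂ = V₂/√(g·y₂) = 0.346.
From the momentum equation (using Fr₂), y₁/y₂ = ½[√(1 + 8Fr₂²) − 1] = ½[√1.956 − 1] = 0.199.
y₁ = 0.199 × 13.5 = 2.69 ft.

y₁ = 2.69 ft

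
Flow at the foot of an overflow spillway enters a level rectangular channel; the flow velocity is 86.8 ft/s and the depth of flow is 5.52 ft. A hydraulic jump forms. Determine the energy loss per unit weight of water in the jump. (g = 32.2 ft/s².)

ΔE = 72.8 ft

Fr₁ = V₁/√(g·y₁) = 86.8/√(32.2×5.52) = 6.51.
By Bélanger, y₂/y₁ = ½[√(1 + 8Fr₁²) − 1] = ½[√340.1 − 1] = 8.72.
y₂ = 8.72 × 5.52 = 48.1 ft.
Head loss: ΔE = (y₂ − y₁)³/(4y₁y₂) = (48.1 − 5.52)³/(4×5.52×48.1) = 77416/1063 = 72.8 ft.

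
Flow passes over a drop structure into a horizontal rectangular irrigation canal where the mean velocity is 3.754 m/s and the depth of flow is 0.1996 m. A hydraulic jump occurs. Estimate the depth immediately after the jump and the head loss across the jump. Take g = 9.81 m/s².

y₂ = 0.6640 m; ΔE = 0.1889 m

Fr₁ = V₁/√(g·y₁) = 3.754/√(9.81×0.1996) = 2.683.
Bélanger equation: y₂/y₁ = ½[√(1 + 8Fr₁²) − 1] = ½[√58.577 − 1] = 3.327.
y₂ = 3.327 × 0.1996 = 0.6640 m.
Head loss: ΔE = (y₂ − y₁)³/(4y₁y₂) = (0.6640 − 0.1996)³/(4×0.1996×0.6640) = 0.1002/0.5302 = 0.1889 m.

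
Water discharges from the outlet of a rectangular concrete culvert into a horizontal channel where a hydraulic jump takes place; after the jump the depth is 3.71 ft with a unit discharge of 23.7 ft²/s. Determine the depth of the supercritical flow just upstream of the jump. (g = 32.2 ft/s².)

y₁ = 1.73 ft

V₂ = q/y₂ = 23.7/3.71 = 6.39 ft/s; Fr₂ = V₂/√(g·y₂) = 0.584.
The Bélanger relation is symmetric: y₁/y₂ = ½[√(1 + 8Fr₂²) − 1] = ½[√3.733 − 1] = 0.466.
y₁ = 0.466 × 3.71 = 1.73 ft.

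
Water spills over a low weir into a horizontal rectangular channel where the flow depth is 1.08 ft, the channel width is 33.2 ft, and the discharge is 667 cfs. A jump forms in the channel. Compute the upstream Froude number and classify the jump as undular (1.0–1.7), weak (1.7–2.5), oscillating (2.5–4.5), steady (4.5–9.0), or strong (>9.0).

Fr₁ = 3.15; oscillating jump

q = Q/b = 667/33.2 = 20.1 ft²/s; V₁ = q/y₁ = 18.6 ft/s. Fr₁ = V₁/√(g·y₁) = 3.15.
Fr₁ = 3.15 lies in the oscillating range.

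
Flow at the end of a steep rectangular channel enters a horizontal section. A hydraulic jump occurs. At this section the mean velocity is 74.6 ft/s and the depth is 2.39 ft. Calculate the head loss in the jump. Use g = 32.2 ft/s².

ΔE = 60.6 ft

Fr₁ = V₁/√(g·y₁) = 74.6/√(32.2×2.39) = 8.50.
By Bélanger, y₂/y₁ = ½[√(1 + 8Fr₁²) − 1] = ½[√579.5 − 1] = 11.5.
y₂ = 11.5 × 2.39 = 27.6 ft.
Head loss: ΔE = (y₂ − y₁)³/(4y₁y₂) = (27.6 − 2.39)³/(4×2.39×27.6) = 15969/264 = 60.6 ft.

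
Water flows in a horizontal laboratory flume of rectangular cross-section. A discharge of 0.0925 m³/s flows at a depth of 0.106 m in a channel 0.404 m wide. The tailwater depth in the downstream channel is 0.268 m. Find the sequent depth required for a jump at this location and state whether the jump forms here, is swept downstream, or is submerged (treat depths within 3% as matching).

y₂ = 0.269 m; the jump forms here

q = Q/b = 0.0925/0.404 = 0.229 m²/s; V₁ = q/y₁ = 2.16 m/s. Fr₁ = V₁/√(g·y₁) = 2.12.
By Bélanger, y₂/y₁ = ½[√(1 + 8Fr₁²) − 1] = ½[√36.89 − 1] = 2.54.
y₂ = 2.54 × 0.106 = 0.269 m.
Tailwater y_tw = 0.268 m: y_tw ≈ y₂, so the jump forms here.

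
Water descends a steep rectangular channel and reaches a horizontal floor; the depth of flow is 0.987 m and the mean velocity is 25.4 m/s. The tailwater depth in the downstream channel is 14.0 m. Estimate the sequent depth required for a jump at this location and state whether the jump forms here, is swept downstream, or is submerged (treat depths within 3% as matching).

Fr₁ = V₁/√(g·y₁) = 25.4/√(9.81×0.987) = 8.16.
By Bélanger, y₂/y₁ = ½[√(1 + 8Fr₁²) − 1] = ½[√534.1 − 1] = 11.1.
y₂ = 11.1 × 0.987 = 10.9 m.
Tailwater y_tw = 14.0 m: y_tw > y₂, so the jump is submerged.

y₂ = 10.9 m; the jump is submerged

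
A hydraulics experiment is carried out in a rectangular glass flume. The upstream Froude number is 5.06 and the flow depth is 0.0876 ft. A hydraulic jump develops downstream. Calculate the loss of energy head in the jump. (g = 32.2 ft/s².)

ΔE = 0.599 ft

Fr₁ = 5.06 (given).
Bélanger equation: y₂/y₁ = ½[√(1 + 8Fr₁²) − 1] = ½[√205.8 − 1] = 6.67.
y₂ = 6.67 × 0.0876 = 0.585 ft.
Head loss: ΔE = (y₂ − y₁)³/(4y₁y₂) = (0.585 − 0.0876)³/(4×0.0876×0.585) = 0.123/0.205 = 0.599 ft.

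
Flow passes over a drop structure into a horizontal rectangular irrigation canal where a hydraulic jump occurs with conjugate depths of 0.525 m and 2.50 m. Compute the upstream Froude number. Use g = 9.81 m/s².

Fr₁ = 3.70

For a rectangular channel the momentum equation gives q² = ½·g·y₁·y₂·(y₁ + y₂) = ½×9.81×0.525×2.50×3.02 = 19.5.
q = √19.5 = 4.41 m²/s.
V₁ = q/y₁ = 8.41 m/s; Fr₁ = V₁/√(g·y₁) = 3.70.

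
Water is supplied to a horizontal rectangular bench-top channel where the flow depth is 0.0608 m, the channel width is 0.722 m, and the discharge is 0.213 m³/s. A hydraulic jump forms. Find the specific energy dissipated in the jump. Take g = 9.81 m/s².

q = Q/b = 0.213/0.722 = 0.295 m²/s; V₁ = q/y₁ = 4.85 m/s. Fr₁ = V₁/√(g·y₁) = 6.28.
Sequent-depth ratio: y₂/y₁ = ½[√(1 + 8Fr₁²) − 1] = ½[√316.8 − 1] = 8.40.
y₂ = 8.40 × 0.0608 = 0.511 m.
V₂ = q/y₂ = 0.295/0.511 = 0.578 m/s. E₁ = y₁ + V₁²/2g = 1.26 m; E₂ = y₂ + V₂²/2g = 0.528 m. ΔE = E₁ − E₂ = 0.733 m.

ΔE = 0.733 m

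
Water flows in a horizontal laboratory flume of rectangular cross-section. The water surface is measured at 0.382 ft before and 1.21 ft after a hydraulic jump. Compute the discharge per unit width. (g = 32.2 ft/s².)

q = 3.44 ft²/s

For a rectangular channel the momentum equation gives q² = ½·g·y₁·y₂·(y₁ + y₂) = ½×32.2×0.382×1.21×1.59 = 11.8.
q = √11.8 = 3.44 ft²/s.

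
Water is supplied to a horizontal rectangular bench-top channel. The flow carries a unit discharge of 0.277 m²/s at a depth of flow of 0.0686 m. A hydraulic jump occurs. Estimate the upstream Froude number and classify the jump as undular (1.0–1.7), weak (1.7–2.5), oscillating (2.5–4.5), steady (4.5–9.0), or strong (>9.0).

V₁ = q/y₁ = 0.277/0.0686 = 4.04 m/s. Fr₁ = V₁/√(g·y₁) = 4.04/√(9.81×0.0686) = 4.92.
Fr₁ = 4.92 lies in the steady range.

Fr₁ = 4.92; steady jump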